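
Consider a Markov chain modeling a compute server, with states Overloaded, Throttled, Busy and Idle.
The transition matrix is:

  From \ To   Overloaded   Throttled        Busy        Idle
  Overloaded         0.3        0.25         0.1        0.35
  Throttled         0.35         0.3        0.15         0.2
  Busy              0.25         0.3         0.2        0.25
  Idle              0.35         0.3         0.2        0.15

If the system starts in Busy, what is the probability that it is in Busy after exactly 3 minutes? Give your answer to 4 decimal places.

Propagate the distribution vector 3 minutes from Busy.
After 0 minutes: (0.0000, 0.0000, 1.0000, 0.0000)
After 1 minute: (0.2500, 0.3000, 0.2000, 0.2500)
After 2 minutes: (0.3175, 0.2875, 0.1600, 0.2350)
After 3 minutes: (0.3181, 0.2841, 0.1539, 0.2439)
P(in Busy after 3 minutes) = 0.1539

0.1539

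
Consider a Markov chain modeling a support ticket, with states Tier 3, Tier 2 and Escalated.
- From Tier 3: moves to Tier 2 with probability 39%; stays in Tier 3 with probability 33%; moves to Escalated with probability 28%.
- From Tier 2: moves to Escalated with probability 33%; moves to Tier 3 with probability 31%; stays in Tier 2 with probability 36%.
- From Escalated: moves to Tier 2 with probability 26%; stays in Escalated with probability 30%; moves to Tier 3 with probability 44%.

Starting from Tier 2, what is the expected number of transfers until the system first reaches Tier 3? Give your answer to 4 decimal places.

2.8437

Let t(s) be the expected number of transfers to first reach Tier 3 from state s, with t(Tier 3) = 0. Conditioning on the first transfer:
t(Tier 2) = 1 + 0.36·t(Tier 2) + 0.33·t(Escalated)
t(Escalated) = 1 + 0.26·t(Tier 2) + 0.3·t(Escalated)
Solving: t(Tier 2) = 2.8437, t(Escalated) = 2.4848.
Expected transfers from Tier 2 to Tier 3: 2.8437.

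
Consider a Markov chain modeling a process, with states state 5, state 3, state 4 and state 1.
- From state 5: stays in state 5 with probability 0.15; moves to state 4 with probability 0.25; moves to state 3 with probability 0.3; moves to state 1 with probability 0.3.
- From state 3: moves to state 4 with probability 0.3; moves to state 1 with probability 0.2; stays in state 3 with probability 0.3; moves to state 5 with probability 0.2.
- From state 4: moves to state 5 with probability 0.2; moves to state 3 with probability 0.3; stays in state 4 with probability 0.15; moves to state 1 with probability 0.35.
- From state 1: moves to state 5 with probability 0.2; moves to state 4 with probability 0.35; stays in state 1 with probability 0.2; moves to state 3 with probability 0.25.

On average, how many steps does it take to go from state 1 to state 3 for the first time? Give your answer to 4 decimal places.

Let t(s) be the expected number of steps to first reach state 3 from state s, with t(state 3) = 0. Conditioning on the first step:
t(state 5) = 1 + 0.15·t(state 5) + 0.25·t(state 4) + 0.3·t(state 1)
t(state 4) = 1 + 0.2·t(state 5) + 0.15·t(state 4) + 0.35·t(state 1)
t(state 1) = 1 + 0.2·t(state 5) + 0.35·t(state 4) + 0.2·t(state 1)
Solving: t(state 5) = 3.4991, t(state 4) = 3.5064, t(state 1) = 3.6588.
Expected steps from state 1 to state 3: 3.6588.

3.6588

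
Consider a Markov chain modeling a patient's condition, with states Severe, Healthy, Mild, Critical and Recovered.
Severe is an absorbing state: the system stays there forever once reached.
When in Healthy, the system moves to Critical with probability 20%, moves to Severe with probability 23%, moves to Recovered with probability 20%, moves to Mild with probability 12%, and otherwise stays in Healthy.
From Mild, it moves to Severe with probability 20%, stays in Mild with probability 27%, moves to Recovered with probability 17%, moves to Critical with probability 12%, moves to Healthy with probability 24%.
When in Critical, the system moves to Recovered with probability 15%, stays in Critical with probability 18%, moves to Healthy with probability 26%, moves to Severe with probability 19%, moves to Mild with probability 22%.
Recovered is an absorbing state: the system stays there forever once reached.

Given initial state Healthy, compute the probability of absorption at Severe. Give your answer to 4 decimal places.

Let h(s) be the probability of absorption at Severe starting from transient state s. Then h(Severe) = 1 and h(Recovered) = 0. By first-step analysis:
h(Healthy) = 0.23·1 + 0.25·h(Healthy) + 0.12·h(Mild) + 0.2·h(Critical) + 0.2·0
h(Mild) = 0.2·1 + 0.24·h(Healthy) + 0.27·h(Mild) + 0.12·h(Critical) + 0.17·0
h(Critical) = 0.19·1 + 0.26·h(Healthy) + 0.22·h(Mild) + 0.18·h(Critical) + 0.15·0
Solving: h(Healthy) = 0.5394, h(Mild) = 0.5414, h(Critical) = 0.5480.
Starting from Healthy, the probability is 0.5394.

0.5394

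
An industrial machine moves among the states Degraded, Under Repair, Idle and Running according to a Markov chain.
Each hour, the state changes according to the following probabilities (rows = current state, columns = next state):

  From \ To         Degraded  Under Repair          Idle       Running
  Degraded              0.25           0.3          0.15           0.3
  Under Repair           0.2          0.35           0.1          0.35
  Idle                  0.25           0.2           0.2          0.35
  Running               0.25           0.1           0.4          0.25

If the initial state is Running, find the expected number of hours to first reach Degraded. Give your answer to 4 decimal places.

4.1425

Let t(s) be the expected number of hours to first reach Degraded from state s, with t(Degraded) = 0. Conditioning on the first hour:
t(Under Repair) = 1 + 0.35·t(Under Repair) + 0.1·t(Idle) + 0.35·t(Running)
t(Idle) = 1 + 0.2·t(Under Repair) + 0.2·t(Idle) + 0.35·t(Running)
t(Running) = 1 + 0.1·t(Under Repair) + 0.4·t(Idle) + 0.25·t(Running)
Solving: t(Under Repair) = 4.4098, t(Idle) = 4.1648, t(Running) = 4.1425.
Expected hours from Running to Degraded: 4.1425.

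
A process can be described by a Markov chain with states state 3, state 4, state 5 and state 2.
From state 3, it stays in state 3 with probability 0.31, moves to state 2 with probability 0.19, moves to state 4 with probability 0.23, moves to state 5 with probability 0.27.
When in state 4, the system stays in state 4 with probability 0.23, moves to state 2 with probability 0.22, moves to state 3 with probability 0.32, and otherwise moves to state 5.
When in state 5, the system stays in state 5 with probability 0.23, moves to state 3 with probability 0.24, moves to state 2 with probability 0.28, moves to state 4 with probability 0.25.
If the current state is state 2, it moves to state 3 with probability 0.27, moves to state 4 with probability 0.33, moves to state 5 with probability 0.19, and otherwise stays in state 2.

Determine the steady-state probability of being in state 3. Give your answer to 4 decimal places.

0.2874

Let the stationary distribution be π with π = πP and π_1 + π_2 + π_3 + π_4 = 1.
π_1 = 0.31·π_1 + 0.32·π_2 + 0.24·π_3 + 0.27·π_4
π_2 = 0.23·π_1 + 0.23·π_2 + 0.25·π_3 + 0.33·π_4
π_3 = 0.27·π_1 + 0.23·π_2 + 0.23·π_3 + 0.19·π_4
Solving with the normalization constraint gives π = (0.2874, 0.2570, 0.2326, 0.2231).
So the stationary probability of state 3 is 0.2874.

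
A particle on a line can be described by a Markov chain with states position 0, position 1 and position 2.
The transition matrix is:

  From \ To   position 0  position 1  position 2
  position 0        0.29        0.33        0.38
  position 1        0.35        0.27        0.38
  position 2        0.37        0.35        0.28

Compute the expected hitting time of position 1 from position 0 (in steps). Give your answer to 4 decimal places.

2.9682

Let t(s) be the expected number of steps to first reach position 1 from state s, with t(position 1) = 0. Conditioning on the first step:
t(position 0) = 1 + 0.29·t(position 0) + 0.38·t(position 2)
t(position 2) = 1 + 0.37·t(position 0) + 0.28·t(position 2)
Solving: t(position 0) = 2.9682, t(position 2) = 2.9142.
Expected steps from position 0 to position 1: 2.9682.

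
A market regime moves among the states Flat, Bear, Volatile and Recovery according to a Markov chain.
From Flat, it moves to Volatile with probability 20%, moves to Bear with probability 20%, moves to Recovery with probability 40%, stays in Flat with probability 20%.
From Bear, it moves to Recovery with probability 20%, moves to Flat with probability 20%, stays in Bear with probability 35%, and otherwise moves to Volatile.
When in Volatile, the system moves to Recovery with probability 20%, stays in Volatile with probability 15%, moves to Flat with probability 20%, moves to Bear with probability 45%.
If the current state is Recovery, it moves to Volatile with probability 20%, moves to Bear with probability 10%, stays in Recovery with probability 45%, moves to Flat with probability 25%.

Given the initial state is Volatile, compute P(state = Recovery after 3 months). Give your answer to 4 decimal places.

Propagate the distribution vector 3 months from Volatile.
After 0 months: (0.0000, 0.0000, 1.0000, 0.0000)
After 1 month: (0.2000, 0.4500, 0.1500, 0.2000)
After 2 months: (0.2100, 0.2850, 0.2150, 0.2900)
After 3 months: (0.2145, 0.2675, 0.2035, 0.3145)
P(in Recovery after 3 months) = 0.3145

0.3145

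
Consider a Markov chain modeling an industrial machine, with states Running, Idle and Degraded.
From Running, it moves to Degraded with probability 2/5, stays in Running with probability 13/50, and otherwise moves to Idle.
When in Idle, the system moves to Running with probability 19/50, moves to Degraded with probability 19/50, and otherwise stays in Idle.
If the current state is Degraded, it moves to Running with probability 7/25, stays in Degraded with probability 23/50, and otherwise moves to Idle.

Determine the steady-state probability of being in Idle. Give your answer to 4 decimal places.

Let the stationary distribution be π with π = πP and π_1 + π_2 + π_3 = 1.
π_1 = 0.26·π_1 + 0.38·π_2 + 0.28·π_3
π_2 = 0.34·π_1 + 0.24·π_2 + 0.26·π_3
Solving with the normalization constraint gives π = (0.3018, 0.2786, 0.4196).
So the stationary probability of Idle is 0.2786.

0.2786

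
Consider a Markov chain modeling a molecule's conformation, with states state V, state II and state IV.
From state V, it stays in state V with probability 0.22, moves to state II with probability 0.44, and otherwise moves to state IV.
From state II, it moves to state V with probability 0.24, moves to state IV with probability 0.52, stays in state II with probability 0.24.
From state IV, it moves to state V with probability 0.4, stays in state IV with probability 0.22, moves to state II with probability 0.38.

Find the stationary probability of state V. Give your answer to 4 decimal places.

Let the stationary distribution be π with π = πP and π_1 + π_2 + π_3 = 1.
π_1 = 0.22·π_1 + 0.24·π_2 + 0.4·π_3
π_2 = 0.44·π_1 + 0.24·π_2 + 0.38·π_3
Solving with the normalization constraint gives π = (0.2917, 0.3487, 0.3596).
So the stationary probability of state V is 0.2917.

0.2917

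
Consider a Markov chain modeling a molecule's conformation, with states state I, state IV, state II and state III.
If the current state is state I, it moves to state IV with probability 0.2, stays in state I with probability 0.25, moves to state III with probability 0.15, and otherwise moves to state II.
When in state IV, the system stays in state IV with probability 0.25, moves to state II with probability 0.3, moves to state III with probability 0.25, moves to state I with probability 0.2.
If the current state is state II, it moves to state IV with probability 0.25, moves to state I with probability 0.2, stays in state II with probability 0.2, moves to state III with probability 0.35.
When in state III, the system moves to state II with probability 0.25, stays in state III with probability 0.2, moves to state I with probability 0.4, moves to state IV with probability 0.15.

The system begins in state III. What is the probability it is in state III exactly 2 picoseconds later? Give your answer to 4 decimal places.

Propagate the distribution vector 2 picoseconds from state III.
After 0 picoseconds: (0.0000, 0.0000, 0.0000, 1.0000)
After 1 picosecond: (0.4000, 0.1500, 0.2500, 0.2000)
After 2 picoseconds: (0.2600, 0.2100, 0.3050, 0.2250)
P(in state III after 2 picoseconds) = 0.2250

0.2250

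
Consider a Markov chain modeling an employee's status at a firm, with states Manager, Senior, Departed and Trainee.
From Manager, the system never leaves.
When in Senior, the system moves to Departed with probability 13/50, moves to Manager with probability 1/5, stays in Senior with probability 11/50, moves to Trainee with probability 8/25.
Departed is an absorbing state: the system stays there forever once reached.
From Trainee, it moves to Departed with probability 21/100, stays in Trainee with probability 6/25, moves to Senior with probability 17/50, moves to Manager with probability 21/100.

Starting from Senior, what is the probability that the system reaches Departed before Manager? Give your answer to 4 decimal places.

0.5471

Let h(s) be the probability of absorption at Departed starting from transient state s. Then h(Departed) = 1 and h(Manager) = 0. By first-step analysis:
h(Senior) = 0.2·0 + 0.22·h(Senior) + 0.26·1 + 0.32·h(Trainee)
h(Trainee) = 0.21·0 + 0.34·h(Senior) + 0.21·1 + 0.24·h(Trainee)
Solving: h(Senior) = 0.5471, h(Trainee) = 0.5211.
Starting from Senior, the probability is 0.5471.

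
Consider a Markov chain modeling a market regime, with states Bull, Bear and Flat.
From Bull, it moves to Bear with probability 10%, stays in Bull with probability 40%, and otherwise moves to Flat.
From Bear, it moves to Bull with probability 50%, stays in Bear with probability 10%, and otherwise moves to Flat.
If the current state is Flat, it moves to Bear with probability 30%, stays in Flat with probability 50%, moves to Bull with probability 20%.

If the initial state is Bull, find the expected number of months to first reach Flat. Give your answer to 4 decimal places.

Let t(s) be the expected number of months to first reach Flat from state s, with t(Flat) = 0. Conditioning on the first month:
t(Bull) = 1 + 0.4·t(Bull) + 0.1·t(Bear)
t(Bear) = 1 + 0.5·t(Bull) + 0.1·t(Bear)
Solving: t(Bull) = 2.0408, t(Bear) = 2.2449.
Expected months from Bull to Flat: 2.0408.

2.0408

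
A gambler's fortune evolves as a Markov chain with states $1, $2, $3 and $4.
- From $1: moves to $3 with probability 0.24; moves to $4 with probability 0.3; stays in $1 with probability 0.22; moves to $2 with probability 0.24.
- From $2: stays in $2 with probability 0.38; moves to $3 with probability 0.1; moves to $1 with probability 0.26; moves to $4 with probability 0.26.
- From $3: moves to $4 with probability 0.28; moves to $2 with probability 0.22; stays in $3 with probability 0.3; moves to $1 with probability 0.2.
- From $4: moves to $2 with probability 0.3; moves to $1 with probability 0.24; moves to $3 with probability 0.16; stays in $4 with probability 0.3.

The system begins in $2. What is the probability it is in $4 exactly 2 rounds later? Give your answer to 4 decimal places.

Propagate the distribution vector 2 rounds from $2.
After 0 rounds: (0.0000, 1.0000, 0.0000, 0.0000)
After 1 round: (0.2600, 0.3800, 0.1000, 0.2600)
After 2 rounds: (0.2384, 0.3068, 0.1720, 0.2828)
P(in $4 after 2 rounds) = 0.2828

0.2828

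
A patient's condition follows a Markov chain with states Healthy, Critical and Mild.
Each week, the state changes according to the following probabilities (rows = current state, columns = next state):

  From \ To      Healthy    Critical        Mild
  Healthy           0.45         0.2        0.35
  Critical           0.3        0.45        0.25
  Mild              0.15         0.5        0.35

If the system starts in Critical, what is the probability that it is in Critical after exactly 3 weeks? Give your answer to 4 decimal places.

Propagate the distribution vector 3 weeks from Critical.
After 0 weeks: (0.0000, 1.0000, 0.0000)
After 1 week: (0.3000, 0.4500, 0.2500)
After 2 weeks: (0.3075, 0.3875, 0.3050)
After 3 weeks: (0.3004, 0.3884, 0.3113)
P(in Critical after 3 weeks) = 0.3884

0.3884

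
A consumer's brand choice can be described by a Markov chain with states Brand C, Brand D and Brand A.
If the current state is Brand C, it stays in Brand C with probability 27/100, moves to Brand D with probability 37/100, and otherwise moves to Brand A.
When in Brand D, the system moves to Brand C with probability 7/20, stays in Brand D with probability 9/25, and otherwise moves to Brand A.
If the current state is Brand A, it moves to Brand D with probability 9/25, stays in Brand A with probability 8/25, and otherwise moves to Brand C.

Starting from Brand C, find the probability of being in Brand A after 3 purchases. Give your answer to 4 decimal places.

0.3218

Propagate the distribution vector 3 purchases from Brand C.
After 0 purchases: (1.0000, 0.0000, 0.0000)
After 1 purchase: (0.2700, 0.3700, 0.3600)
After 2 purchases: (0.3176, 0.3627, 0.3197)
After 3 purchases: (0.3150, 0.3632, 0.3218)
P(in Brand A after 3 purchases) = 0.3218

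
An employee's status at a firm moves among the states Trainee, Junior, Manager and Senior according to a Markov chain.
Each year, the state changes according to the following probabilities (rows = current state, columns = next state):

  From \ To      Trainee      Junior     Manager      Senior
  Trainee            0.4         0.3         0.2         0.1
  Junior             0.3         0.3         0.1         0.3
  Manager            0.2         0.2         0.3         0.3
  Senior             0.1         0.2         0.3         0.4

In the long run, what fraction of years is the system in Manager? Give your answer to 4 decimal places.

Let the stationary distribution be π with π = πP and π_1 + π_2 + π_3 + π_4 = 1.
π_1 = 0.4·π_1 + 0.3·π_2 + 0.2·π_3 + 0.1·π_4
π_2 = 0.3·π_1 + 0.3·π_2 + 0.2·π_3 + 0.2·π_4
π_3 = 0.2·π_1 + 0.1·π_2 + 0.3·π_3 + 0.3·π_4
Solving with the normalization constraint gives π = (0.2464, 0.2496, 0.2254, 0.2786).
So the stationary probability of Manager is 0.2254.

0.2254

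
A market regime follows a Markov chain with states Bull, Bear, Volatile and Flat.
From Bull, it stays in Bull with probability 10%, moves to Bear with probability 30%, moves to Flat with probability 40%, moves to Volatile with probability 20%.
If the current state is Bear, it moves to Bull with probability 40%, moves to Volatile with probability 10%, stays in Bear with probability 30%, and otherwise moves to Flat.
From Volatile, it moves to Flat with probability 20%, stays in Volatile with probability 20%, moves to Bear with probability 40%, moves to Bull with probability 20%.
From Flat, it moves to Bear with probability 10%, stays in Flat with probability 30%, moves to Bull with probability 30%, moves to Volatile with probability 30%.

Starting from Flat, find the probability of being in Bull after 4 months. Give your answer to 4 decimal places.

0.2540

Propagate the distribution vector 4 months from Flat.
After 0 months: (0.0000, 0.0000, 0.0000, 1.0000)
After 1 month: (0.3000, 0.1000, 0.3000, 0.3000)
After 2 months: (0.2200, 0.2700, 0.2200, 0.2900)
After 3 months: (0.2610, 0.2640, 0.2020, 0.2730)
After 4 months: (0.2540, 0.2656, 0.2009, 0.2795)
P(in Bull after 4 months) = 0.2540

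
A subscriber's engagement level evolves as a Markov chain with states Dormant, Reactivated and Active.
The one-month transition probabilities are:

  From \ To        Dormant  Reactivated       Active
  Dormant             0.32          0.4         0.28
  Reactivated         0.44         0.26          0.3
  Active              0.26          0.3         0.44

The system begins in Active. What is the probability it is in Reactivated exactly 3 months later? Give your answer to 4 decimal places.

0.3204

Propagate the distribution vector 3 months from Active.
After 0 months: (0.0000, 0.0000, 1.0000)
After 1 month: (0.2600, 0.3000, 0.4400)
After 2 months: (0.3296, 0.3140, 0.3564)
After 3 months: (0.3363, 0.3204, 0.3433)
P(in Reactivated after 3 months) = 0.3204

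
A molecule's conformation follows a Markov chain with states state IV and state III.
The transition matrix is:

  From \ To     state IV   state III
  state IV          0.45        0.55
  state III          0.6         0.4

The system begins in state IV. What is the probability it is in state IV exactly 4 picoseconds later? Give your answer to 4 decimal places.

0.5220

Propagate the distribution vector 4 picoseconds from state IV.
After 0 picoseconds: (1.0000, 0.0000)
After 1 picosecond: (0.4500, 0.5500)
After 2 picoseconds: (0.5325, 0.4675)
After 3 picoseconds: (0.5201, 0.4799)
After 4 picoseconds: (0.5220, 0.4780)
P(in state IV after 4 picoseconds) = 0.5220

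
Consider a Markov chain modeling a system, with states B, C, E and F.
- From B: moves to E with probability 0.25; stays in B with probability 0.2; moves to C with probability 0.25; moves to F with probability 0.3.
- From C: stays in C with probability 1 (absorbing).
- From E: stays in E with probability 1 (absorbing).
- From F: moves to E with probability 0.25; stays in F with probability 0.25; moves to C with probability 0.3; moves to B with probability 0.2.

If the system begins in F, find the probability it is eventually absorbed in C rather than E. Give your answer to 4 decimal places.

0.5370

Let h(s) be the probability of absorption at C starting from transient state s. Then h(C) = 1 and h(E) = 0. By first-step analysis:
h(B) = 0.2·h(B) + 0.25·1 + 0.25·0 + 0.3·h(F)
h(F) = 0.2·h(B) + 0.3·1 + 0.25·0 + 0.25·h(F)
Solving: h(B) = 0.5139, h(F) = 0.5370.
Starting from F, the probability is 0.5370.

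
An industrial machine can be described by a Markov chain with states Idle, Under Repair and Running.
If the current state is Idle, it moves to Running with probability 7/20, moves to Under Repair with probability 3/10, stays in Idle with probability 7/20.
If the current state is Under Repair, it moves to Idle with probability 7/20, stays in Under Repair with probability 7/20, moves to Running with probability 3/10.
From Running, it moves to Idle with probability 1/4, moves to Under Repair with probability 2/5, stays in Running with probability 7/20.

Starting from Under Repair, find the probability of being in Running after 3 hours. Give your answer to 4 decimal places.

0.3326

Propagate the distribution vector 3 hours from Under Repair.
After 0 hours: (0.0000, 1.0000, 0.0000)
After 1 hour: (0.3500, 0.3500, 0.3000)
After 2 hours: (0.3200, 0.3475, 0.3325)
After 3 hours: (0.3168, 0.3506, 0.3326)
P(in Running after 3 hours) = 0.3326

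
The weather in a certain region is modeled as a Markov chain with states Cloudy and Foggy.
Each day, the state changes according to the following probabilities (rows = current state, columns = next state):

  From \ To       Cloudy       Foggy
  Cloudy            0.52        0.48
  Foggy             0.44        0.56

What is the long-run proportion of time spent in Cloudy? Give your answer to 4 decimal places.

0.4783

Let the stationary distribution be π with π = πP and π_1 + π_2 = 1.
π_1 = 0.52·π_1 + 0.44·π_2
Solving with the normalization constraint gives π = (0.4783, 0.5217).
So the stationary probability of Cloudy is 0.4783.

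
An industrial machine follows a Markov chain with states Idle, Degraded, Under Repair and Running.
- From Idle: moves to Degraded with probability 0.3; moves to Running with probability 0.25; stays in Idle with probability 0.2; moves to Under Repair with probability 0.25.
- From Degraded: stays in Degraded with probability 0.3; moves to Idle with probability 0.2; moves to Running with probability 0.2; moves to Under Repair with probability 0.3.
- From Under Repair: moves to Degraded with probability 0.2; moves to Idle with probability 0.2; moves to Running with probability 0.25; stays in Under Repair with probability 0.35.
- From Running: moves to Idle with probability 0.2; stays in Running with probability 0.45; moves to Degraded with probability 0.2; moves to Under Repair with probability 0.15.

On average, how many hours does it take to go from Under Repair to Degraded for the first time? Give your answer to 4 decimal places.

Let t(s) be the expected number of hours to first reach Degraded from state s, with t(Degraded) = 0. Conditioning on the first hour:
t(Idle) = 1 + 0.2·t(Idle) + 0.25·t(Under Repair) + 0.25·t(Running)
t(Under Repair) = 1 + 0.2·t(Idle) + 0.35·t(Under Repair) + 0.25·t(Running)
t(Running) = 1 + 0.2·t(Idle) + 0.15·t(Under Repair) + 0.45·t(Running)
Solving: t(Idle) = 4.0909, t(Under Repair) = 4.5455, t(Running) = 4.5455.
Expected hours from Under Repair to Degraded: 4.5455.

4.5455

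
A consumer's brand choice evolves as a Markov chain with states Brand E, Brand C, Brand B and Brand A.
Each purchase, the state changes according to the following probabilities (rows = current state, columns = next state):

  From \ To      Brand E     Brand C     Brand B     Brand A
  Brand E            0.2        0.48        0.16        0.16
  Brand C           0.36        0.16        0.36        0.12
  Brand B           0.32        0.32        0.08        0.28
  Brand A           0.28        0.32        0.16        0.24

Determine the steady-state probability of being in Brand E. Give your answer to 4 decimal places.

Let the stationary distribution be π with π = πP and π_1 + π_2 + π_3 + π_4 = 1.
π_1 = 0.2·π_1 + 0.36·π_2 + 0.32·π_3 + 0.28·π_4
π_2 = 0.48·π_1 + 0.16·π_2 + 0.32·π_3 + 0.32·π_4
π_3 = 0.16·π_1 + 0.36·π_2 + 0.08·π_3 + 0.16·π_4
Solving with the normalization constraint gives π = (0.2903, 0.3159, 0.2066, 0.1871).
So the stationary probability of Brand E is 0.2903.

0.2903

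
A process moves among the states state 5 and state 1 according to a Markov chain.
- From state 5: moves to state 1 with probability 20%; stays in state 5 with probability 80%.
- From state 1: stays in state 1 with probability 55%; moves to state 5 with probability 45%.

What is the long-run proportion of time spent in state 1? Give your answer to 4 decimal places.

Let the stationary distribution be π with π = πP and π_1 + π_2 = 1.
π_1 = 0.8·π_1 + 0.45·π_2
Solving with the normalization constraint gives π = (0.6923, 0.3077).
So the stationary probability of state 1 is 0.3077.

0.3077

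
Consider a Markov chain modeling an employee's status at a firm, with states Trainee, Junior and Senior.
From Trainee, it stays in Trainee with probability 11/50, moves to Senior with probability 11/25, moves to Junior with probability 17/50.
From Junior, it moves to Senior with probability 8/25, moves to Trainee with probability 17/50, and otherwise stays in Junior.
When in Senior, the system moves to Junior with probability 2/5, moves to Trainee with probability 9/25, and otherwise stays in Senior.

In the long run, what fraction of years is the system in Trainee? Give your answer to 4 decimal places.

Let the stationary distribution be π with π = πP and π_1 + π_2 + π_3 = 1.
π_1 = 0.22·π_1 + 0.34·π_2 + 0.36·π_3
π_2 = 0.34·π_1 + 0.34·π_2 + 0.4·π_3
Solving with the normalization constraint gives π = (0.3095, 0.3598, 0.3307).
So the stationary probability of Trainee is 0.3095.

0.3095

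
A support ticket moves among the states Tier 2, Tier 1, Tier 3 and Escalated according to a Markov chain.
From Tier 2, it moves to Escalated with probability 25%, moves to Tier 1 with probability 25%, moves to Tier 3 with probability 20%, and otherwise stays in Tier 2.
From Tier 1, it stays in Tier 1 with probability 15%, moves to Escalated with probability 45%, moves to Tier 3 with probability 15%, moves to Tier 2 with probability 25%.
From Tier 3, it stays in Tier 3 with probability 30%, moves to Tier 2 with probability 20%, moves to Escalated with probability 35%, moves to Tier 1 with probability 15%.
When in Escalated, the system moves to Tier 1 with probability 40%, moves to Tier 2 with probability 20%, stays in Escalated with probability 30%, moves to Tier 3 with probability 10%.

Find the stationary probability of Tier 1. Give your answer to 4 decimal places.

Let the stationary distribution be π with π = πP and π_1 + π_2 + π_3 + π_4 = 1.
π_1 = 0.3·π_1 + 0.25·π_2 + 0.2·π_3 + 0.2·π_4
π_2 = 0.25·π_1 + 0.15·π_2 + 0.15·π_3 + 0.4·π_4
π_3 = 0.2·π_1 + 0.15·π_2 + 0.3·π_3 + 0.1·π_4
Solving with the normalization constraint gives π = (0.2365, 0.2575, 0.1707, 0.3353).
So the stationary probability of Tier 1 is 0.2575.

0.2575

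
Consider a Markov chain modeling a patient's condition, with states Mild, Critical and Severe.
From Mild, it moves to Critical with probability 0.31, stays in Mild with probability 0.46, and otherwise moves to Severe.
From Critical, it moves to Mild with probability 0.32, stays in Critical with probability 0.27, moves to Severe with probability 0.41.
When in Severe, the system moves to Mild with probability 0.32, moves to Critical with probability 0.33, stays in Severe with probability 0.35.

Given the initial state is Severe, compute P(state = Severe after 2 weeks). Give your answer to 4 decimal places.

0.3314

Sum over the intermediate state after 1 week:
P = P(Severe→Mild)·P(Mild→Severe) + P(Severe→Critical)·P(Critical→Severe) + P(Severe→Severe)·P(Severe→Severe)
  = 0.32×0.23 + 0.33×0.41 + 0.35×0.35
  = 0.0736 + 0.1353 + 0.1225 = 0.3314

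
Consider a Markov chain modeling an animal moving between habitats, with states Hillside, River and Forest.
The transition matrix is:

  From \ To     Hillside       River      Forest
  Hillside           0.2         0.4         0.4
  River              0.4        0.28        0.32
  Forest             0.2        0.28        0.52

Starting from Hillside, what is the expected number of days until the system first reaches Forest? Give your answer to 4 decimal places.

Let t(s) be the expected number of days to first reach Forest from state s, with t(Forest) = 0. Conditioning on the first day:
t(Hillside) = 1 + 0.2·t(Hillside) + 0.4·t(River)
t(River) = 1 + 0.4·t(Hillside) + 0.28·t(River)
Solving: t(Hillside) = 2.6923, t(River) = 2.8846.
Expected days from Hillside to Forest: 2.6923.

2.6923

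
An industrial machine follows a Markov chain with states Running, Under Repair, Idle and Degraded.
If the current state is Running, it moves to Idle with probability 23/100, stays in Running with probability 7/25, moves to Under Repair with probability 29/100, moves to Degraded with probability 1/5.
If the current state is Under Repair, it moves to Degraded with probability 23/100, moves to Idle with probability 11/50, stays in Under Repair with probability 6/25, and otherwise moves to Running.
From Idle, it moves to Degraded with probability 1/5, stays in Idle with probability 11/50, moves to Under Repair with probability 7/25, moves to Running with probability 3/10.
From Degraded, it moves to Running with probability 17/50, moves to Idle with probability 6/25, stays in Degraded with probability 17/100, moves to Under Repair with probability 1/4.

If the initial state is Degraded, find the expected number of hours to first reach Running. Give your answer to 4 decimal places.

Let t(s) be the expected number of hours to first reach Running from state s, with t(Running) = 0. Conditioning on the first hour:
t(Under Repair) = 1 + 0.24·t(Under Repair) + 0.22·t(Idle) + 0.23·t(Degraded)
t(Idle) = 1 + 0.28·t(Under Repair) + 0.22·t(Idle) + 0.2·t(Degraded)
t(Degraded) = 1 + 0.25·t(Under Repair) + 0.24·t(Idle) + 0.17·t(Degraded)
Solving: t(Under Repair) = 3.1839, t(Idle) = 3.2185, t(Degraded) = 3.0945.
Expected hours from Degraded to Running: 3.0945.

3.0945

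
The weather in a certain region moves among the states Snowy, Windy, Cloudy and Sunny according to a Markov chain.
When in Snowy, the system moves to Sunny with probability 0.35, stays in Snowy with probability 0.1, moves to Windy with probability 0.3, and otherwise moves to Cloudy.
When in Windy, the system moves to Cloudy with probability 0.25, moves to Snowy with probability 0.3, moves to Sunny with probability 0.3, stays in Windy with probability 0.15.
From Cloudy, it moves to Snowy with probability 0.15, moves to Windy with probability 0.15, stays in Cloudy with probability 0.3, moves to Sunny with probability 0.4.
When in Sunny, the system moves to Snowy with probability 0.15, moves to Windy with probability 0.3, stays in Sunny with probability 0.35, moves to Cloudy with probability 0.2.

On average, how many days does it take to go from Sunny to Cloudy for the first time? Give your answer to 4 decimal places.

Let t(s) be the expected number of days to first reach Cloudy from state s, with t(Cloudy) = 0. Conditioning on the first day:
t(Snowy) = 1 + 0.1·t(Snowy) + 0.3·t(Windy) + 0.35·t(Sunny)
t(Windy) = 1 + 0.3·t(Snowy) + 0.15·t(Windy) + 0.3·t(Sunny)
t(Sunny) = 1 + 0.15·t(Snowy) + 0.3·t(Windy) + 0.35·t(Sunny)
Solving: t(Snowy) = 4.2890, t(Windy) = 4.2797, t(Sunny) = 4.5035.
Expected days from Sunny to Cloudy: 4.5035.

4.5035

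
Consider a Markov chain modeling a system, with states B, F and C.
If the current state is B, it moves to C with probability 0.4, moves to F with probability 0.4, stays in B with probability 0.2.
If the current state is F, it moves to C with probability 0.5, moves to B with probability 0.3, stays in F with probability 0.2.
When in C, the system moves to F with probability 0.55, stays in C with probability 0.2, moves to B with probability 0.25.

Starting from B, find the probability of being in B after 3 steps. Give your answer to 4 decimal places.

Propagate the distribution vector 3 steps from B.
After 0 steps: (1.0000, 0.0000, 0.0000)
After 1 step: (0.2000, 0.4000, 0.4000)
After 2 steps: (0.2600, 0.3800, 0.3600)
After 3 steps: (0.2560, 0.3780, 0.3660)
P(in B after 3 steps) = 0.2560

0.2560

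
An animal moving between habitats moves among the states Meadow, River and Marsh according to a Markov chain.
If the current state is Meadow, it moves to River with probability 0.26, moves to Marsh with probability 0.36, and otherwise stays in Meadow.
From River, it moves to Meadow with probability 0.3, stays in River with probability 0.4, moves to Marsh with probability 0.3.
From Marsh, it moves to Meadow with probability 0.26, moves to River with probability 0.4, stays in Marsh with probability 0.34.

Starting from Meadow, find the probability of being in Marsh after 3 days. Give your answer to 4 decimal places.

Propagate the distribution vector 3 days from Meadow.
After 0 days: (1.0000, 0.0000, 0.0000)
After 1 day: (0.3800, 0.2600, 0.3600)
After 2 days: (0.3160, 0.3468, 0.3372)
After 3 days: (0.3118, 0.3558, 0.3324)
P(in Marsh after 3 days) = 0.3324

0.3324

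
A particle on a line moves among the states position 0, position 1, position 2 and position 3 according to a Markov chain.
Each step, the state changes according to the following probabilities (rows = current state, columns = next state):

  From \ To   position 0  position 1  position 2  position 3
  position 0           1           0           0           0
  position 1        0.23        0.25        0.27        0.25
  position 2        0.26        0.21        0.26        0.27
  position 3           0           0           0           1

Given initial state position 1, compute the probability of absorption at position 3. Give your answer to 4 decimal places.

0.5176

Let h(s) be the probability of absorption at position 3 starting from transient state s. Then h(position 3) = 1 and h(position 0) = 0. By first-step analysis:
h(position 1) = 0.23·0 + 0.25·h(position 1) + 0.27·h(position 2) + 0.25·1
h(position 2) = 0.26·0 + 0.21·h(position 1) + 0.26·h(position 2) + 0.27·1
Solving: h(position 1) = 0.5176, h(position 2) = 0.5117.
Starting from position 1, the probability is 0.5176.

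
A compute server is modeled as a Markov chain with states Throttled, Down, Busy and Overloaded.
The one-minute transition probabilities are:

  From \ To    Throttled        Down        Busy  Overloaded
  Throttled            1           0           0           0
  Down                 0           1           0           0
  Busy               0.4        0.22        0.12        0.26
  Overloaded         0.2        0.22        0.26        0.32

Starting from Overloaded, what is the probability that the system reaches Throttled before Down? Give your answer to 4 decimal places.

0.5275

Let h(s) be the probability of absorption at Throttled starting from transient state s. Then h(Throttled) = 1 and h(Down) = 0. By first-step analysis:
h(Busy) = 0.4·1 + 0.22·0 + 0.12·h(Busy) + 0.26·h(Overloaded)
h(Overloaded) = 0.2·1 + 0.22·0 + 0.26·h(Busy) + 0.32·h(Overloaded)
Solving: h(Busy) = 0.6104, h(Overloaded) = 0.5275.
Starting from Overloaded, the probability is 0.5275.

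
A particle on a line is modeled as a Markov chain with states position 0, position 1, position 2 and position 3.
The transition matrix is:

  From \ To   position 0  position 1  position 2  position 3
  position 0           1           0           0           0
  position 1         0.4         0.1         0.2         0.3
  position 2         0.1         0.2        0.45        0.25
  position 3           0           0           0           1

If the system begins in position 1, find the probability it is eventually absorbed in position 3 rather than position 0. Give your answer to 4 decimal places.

Let h(s) be the probability of absorption at position 3 starting from transient state s. Then h(position 3) = 1 and h(position 0) = 0. By first-step analysis:
h(position 1) = 0.4·0 + 0.1·h(position 1) + 0.2·h(position 2) + 0.3·1
h(position 2) = 0.1·0 + 0.2·h(position 1) + 0.45·h(position 2) + 0.25·1
Solving: h(position 1) = 0.4725, h(position 2) = 0.6264.
Starting from position 1, the probability is 0.4725.

0.4725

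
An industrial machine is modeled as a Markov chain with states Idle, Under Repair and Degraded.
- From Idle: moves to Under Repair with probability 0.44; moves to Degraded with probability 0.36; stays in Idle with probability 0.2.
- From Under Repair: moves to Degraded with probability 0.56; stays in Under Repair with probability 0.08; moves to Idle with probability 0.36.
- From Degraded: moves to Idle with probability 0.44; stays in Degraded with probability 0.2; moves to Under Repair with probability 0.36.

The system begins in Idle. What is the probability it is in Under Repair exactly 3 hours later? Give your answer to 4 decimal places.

Propagate the distribution vector 3 hours from Idle.
After 0 hours: (1.0000, 0.0000, 0.0000)
After 1 hour: (0.2000, 0.4400, 0.3600)
After 2 hours: (0.3568, 0.2528, 0.3904)
After 3 hours: (0.3341, 0.3178, 0.3481)
P(in Under Repair after 3 hours) = 0.3178

0.3178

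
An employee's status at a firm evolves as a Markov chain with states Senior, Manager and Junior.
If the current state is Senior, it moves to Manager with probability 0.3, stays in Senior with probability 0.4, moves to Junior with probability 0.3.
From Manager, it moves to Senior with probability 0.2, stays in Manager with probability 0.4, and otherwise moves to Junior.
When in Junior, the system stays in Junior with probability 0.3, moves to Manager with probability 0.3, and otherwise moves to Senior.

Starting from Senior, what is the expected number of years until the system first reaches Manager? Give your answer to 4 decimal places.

3.3333

Let t(s) be the expected number of years to first reach Manager from state s, with t(Manager) = 0. Conditioning on the first year:
t(Senior) = 1 + 0.4·t(Senior) + 0.3·t(Junior)
t(Junior) = 1 + 0.4·t(Senior) + 0.3·t(Junior)
Solving: t(Senior) = 3.3333, t(Junior) = 3.3333.
Expected years from Senior to Manager: 3.3333.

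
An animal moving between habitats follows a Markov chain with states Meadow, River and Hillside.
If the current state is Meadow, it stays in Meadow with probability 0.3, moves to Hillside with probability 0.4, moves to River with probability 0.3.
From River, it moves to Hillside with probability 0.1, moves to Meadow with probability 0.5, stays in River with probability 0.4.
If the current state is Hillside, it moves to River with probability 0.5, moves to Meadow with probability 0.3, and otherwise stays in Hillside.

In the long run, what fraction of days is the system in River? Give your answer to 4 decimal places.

Let the stationary distribution be π with π = πP and π_1 + π_2 + π_3 = 1.
π_1 = 0.3·π_1 + 0.5·π_2 + 0.3·π_3
π_2 = 0.3·π_1 + 0.4·π_2 + 0.5·π_3
Solving with the normalization constraint gives π = (0.3772, 0.3860, 0.2368).
So the stationary probability of River is 0.3860.

0.3860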